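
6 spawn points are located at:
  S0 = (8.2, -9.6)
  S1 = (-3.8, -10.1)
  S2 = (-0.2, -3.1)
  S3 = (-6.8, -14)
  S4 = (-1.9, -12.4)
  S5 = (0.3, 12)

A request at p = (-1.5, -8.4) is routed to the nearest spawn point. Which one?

S1

Since √ is increasing, it suffices to compare squared distances:
|pS0|² = (-1.5−8.2)² + (-8.4−(-9.6))² = 94.09 + 1.44 = 95.53
|pS1|² = (-1.5−(-3.8))² + (-8.4−(-10.1))² = 5.29 + 2.89 = 8.18
|pS2|² = (-1.5−(-0.2))² + (-8.4−(-3.1))² = 1.69 + 28.09 = 29.78
|pS3|² = (-1.5−(-6.8))² + (-8.4−(-14))² = 28.09 + 31.36 = 59.45
|pS4|² = (-1.5−(-1.9))² + (-8.4−(-12.4))² = 0.16 + 16 = 16.16
|pS5|² = (-1.5−0.3)² + (-8.4−12)² = 3.24 + 416.16 = 419.4
Minimum is at S1.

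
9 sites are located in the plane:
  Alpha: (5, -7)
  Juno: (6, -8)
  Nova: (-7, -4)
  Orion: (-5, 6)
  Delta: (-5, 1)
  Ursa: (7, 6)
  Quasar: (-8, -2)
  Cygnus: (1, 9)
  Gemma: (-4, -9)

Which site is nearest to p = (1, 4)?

Squared Euclidean distances:
d²(p, Alpha) = 16 + 121 = 137
d²(p, Juno) = 25 + 144 = 169
d²(p, Nova) = 64 + 64 = 128
d²(p, Orion) = 36 + 4 = 40
d²(p, Delta) = 36 + 9 = 45
d²(p, Ursa) = 36 + 4 = 40
d²(p, Quasar) = 81 + 36 = 117
d²(p, Cygnus) = 0 + 25 = 25
d²(p, Gemma) = 25 + 169 = 194
Cygnus is nearest.

Cygnus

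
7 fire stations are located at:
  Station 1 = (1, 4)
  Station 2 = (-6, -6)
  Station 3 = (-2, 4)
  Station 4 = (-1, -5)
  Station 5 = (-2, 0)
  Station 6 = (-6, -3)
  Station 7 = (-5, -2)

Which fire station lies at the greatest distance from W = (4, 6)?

Compare squared distances (the ordering matches that of the actual distances):
d²(W, Station 1) = (4−1)² + (6−4)² = 9 + 4 = 13
d²(W, Station 2) = (4−(-6))² + (6−(-6))² = 100 + 144 = 244
d²(W, Station 3) = (4−(-2))² + (6−4)² = 36 + 4 = 40
d²(W, Station 4) = (4−(-1))² + (6−(-5))² = 25 + 121 = 146
d²(W, Station 5) = (4−(-2))² + (6−0)² = 36 + 36 = 72
d²(W, Station 6) = (4−(-6))² + (6−(-3))² = 100 + 81 = 181
d²(W, Station 7) = (4−(-5))² + (6−(-2))² = 81 + 64 = 145
The largest is to Station 2.

Station 2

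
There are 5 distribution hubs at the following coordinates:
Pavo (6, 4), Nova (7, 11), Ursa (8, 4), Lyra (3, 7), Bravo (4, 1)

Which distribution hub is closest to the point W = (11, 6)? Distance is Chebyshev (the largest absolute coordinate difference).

Ursa

d(W, Pavo) = max(5, 2) = 5
d(W, Nova) = max(4, 5) = 5
d(W, Ursa) = max(3, 2) = 3
d(W, Lyra) = max(8, 1) = 8
d(W, Bravo) = max(7, 5) = 7
The smallest is to Ursa, so W lies in the Voronoi region of Ursa.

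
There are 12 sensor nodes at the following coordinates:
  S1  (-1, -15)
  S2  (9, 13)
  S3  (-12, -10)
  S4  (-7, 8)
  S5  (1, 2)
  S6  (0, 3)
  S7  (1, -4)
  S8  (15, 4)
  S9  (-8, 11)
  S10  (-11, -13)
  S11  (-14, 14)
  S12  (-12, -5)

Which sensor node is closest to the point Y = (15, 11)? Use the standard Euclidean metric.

Since √ is increasing, it suffices to compare squared distances:
|YS1|² = (15−(-1))² + (11−(-15))² = 256 + 676 = 932
|YS2|² = (15−9)² + (11−13)² = 36 + 4 = 40
|YS3|² = (15−(-12))² + (11−(-10))² = 729 + 441 = 1170
|YS4|² = (15−(-7))² + (11−8)² = 484 + 9 = 493
|YS5|² = (15−1)² + (11−2)² = 196 + 81 = 277
|YS6|² = (15−0)² + (11−3)² = 225 + 64 = 289
|YS7|² = (15−1)² + (11−(-4))² = 196 + 225 = 421
|YS8|² = (15−15)² + (11−4)² = 0 + 49 = 49
|YS9|² = (15−(-8))² + (11−11)² = 529 + 0 = 529
d²(Y, S10) = (15−(-11))² + (11−(-13))² = 676 + 576 = 1252
d²(Y, S11) = (15−(-14))² + (11−14)² = 841 + 9 = 850
d²(Y, S12) = (15−(-12))² + (11−(-5))² = 729 + 256 = 985
Minimum is at S2.

S2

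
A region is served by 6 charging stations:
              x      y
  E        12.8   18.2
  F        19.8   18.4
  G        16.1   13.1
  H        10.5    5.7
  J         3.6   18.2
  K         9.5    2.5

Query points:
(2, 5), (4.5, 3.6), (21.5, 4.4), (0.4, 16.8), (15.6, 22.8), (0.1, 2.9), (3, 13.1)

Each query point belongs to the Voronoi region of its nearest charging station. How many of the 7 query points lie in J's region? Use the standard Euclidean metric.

(2, 5) — d² to each: E:290.88, F:496.4, G:264.42, H:72.74, J:176.8, K:62.5 → nearest is K
(4.5, 3.6) — d² to each: E:282.05, F:453.13, G:224.81, H:40.41, J:213.97, K:26.21 → nearest is K
(21.5, 4.4) — d² to each: E:266.13, F:198.89, G:104.85, H:122.69, J:510.85, K:147.61 → nearest is G
(0.4, 16.8) — d² to each: E:155.72, F:378.92, G:260.18, H:225.22, J:12.2, K:287.3 → nearest is J
(15.6, 22.8) — d² to each: E:29, F:37, G:94.34, H:318.42, J:165.16, K:449.3 → nearest is E
(0.1, 2.9) — d² to each: E:395.38, F:628.34, G:360.04, H:116, J:246.34, K:88.52 → nearest is K
(3, 13.1) — d² to each: E:122.05, F:310.33, G:171.61, H:111.01, J:26.37, K:154.61 → nearest is J
2 of the 7 points have J as nearest.

2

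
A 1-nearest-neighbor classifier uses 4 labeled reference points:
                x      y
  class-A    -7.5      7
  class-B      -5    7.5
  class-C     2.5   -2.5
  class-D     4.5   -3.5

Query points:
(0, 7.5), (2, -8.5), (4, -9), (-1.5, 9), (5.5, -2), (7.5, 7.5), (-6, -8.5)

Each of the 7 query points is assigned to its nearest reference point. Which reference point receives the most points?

(0, 7.5) — d² to each: class-A:56.5, class-B:25, class-C:106.25, class-D:141.25 → nearest is class-B
(2, -8.5) — d² to each: class-A:330.5, class-B:305, class-C:36.25, class-D:31.25 → nearest is class-D
(4, -9) — d² to each: class-A:388.25, class-B:353.25, class-C:44.5, class-D:30.5 → nearest is class-D
(-1.5, 9) — d² to each: class-A:40, class-B:14.5, class-C:148.25, class-D:192.25 → nearest is class-B
(5.5, -2) — d² to each: class-A:250, class-B:200.5, class-C:9.25, class-D:3.25 → nearest is class-D
(7.5, 7.5) — d² to each: class-A:225.25, class-B:156.25, class-C:125, class-D:130 → nearest is class-C
(-6, -8.5) — d² to each: class-A:242.5, class-B:257, class-C:108.25, class-D:135.25 → nearest is class-C
Tally — class-B:2, class-C:2, class-D:3. class-D captures the most (3).

class-D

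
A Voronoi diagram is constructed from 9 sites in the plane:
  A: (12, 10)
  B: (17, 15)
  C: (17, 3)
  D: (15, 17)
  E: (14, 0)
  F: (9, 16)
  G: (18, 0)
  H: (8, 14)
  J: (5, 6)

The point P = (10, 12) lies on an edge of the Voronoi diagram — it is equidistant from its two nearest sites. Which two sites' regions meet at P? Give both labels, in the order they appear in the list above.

Squared distances from P to each site:
|PA|² = 4 + 4 = 8
|PB|² = 49 + 9 = 58
|PC|² = 49 + 81 = 130
|PD|² = 25 + 25 = 50
|PE|² = 16 + 144 = 160
|PF|² = 1 + 16 = 17
|PG|² = 64 + 144 = 208
|PH|² = 4 + 4 = 8
|PJ|² = 25 + 36 = 61
P is equidistant from A and H (both at squared distance 8), and every other site is strictly farther — so P lies on the A–H Voronoi edge.

A and H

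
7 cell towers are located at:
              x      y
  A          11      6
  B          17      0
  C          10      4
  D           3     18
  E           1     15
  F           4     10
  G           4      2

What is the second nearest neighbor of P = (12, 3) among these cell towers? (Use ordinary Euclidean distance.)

Squared Euclidean distances:
|PA|² = (12−11)² + (3−6)² = 1 + 9 = 10
|PB|² = (12−17)² + (3−0)² = 25 + 9 = 34
|PC|² = (12−10)² + (3−4)² = 4 + 1 = 5
|PD|² = (12−3)² + (3−18)² = 81 + 225 = 306
|PE|² = (12−1)² + (3−15)² = 121 + 144 = 265
|PF|² = (12−4)² + (3−10)² = 64 + 49 = 113
|PG|² = (12−4)² + (3−2)² = 64 + 1 = 65
Sorted ascending: C, A, B, … — the second-nearest is A.

A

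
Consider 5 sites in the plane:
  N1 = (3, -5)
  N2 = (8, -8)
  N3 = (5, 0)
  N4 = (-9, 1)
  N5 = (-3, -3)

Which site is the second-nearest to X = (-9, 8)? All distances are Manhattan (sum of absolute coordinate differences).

d(X,N1) = |-9−3| + |8−(-5)| = 12 + 13 = 25
d(X,N2) = |-9−8| + |8−(-8)| = 17 + 16 = 33
d(X,N3) = |-9−5| + |8−0| = 14 + 8 = 22
d(X,N4) = |-9−(-9)| + |8−1| = 0 + 7 = 7
d(X,N5) = |-9−(-3)| + |8−(-3)| = 6 + 11 = 17
Sorted ascending: N4, N5, N3, … — the second-nearest is N5.

N5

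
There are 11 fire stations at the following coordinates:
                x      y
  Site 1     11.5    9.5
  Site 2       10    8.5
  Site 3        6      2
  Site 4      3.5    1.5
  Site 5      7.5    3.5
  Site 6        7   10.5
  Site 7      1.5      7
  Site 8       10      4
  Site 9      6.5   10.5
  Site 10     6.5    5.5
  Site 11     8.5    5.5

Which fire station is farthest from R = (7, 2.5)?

Site 1

Compare squared distances (the ordering matches that of the actual distances):
d²(R, Site 1) = 20.25 + 49 = 69.25
d²(R, Site 2) = 9 + 36 = 45
d²(R, Site 3) = 1 + 0.25 = 1.25
d²(R, Site 4) = 12.25 + 1 = 13.25
d²(R, Site 5) = 0.25 + 1 = 1.25
d²(R, Site 6) = 0 + 64 = 64
d²(R, Site 7) = 30.25 + 20.25 = 50.5
d²(R, Site 8) = 9 + 2.25 = 11.25
d²(R, Site 9) = 0.25 + 64 = 64.25
d²(R, Site 10) = 0.25 + 9 = 9.25
d²(R, Site 11) = 2.25 + 9 = 11.25
The largest is to Site 1.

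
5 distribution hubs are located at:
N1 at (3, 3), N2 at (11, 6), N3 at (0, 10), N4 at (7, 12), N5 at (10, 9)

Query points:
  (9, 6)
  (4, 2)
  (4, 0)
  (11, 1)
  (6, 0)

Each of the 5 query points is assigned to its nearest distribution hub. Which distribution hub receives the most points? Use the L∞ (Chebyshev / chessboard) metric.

N1

(9, 6) — d to each: N1:6, N2:2, N3:9, N4:6, N5:3 → nearest is N2
(4, 2) — d to each: N1:1, N2:7, N3:8, N4:10, N5:7 → nearest is N1
(4, 0) — d to each: N1:3, N2:7, N3:10, N4:12, N5:9 → nearest is N1
(11, 1) — d to each: N1:8, N2:5, N3:11, N4:11, N5:8 → nearest is N2
(6, 0) — d to each: N1:3, N2:6, N3:10, N4:12, N5:9 → nearest is N1
Tally — N1:3, N2:2. N1 captures the most (3).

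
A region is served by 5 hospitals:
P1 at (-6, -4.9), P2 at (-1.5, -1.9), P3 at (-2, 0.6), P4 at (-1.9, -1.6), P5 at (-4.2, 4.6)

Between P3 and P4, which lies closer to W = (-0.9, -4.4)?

P4

Compare squared distances:
|WP3|² = (-0.9−(-2))² + (-4.4−0.6)² = 1.21 + 25 = 26.21
|WP4|² = (-0.9−(-1.9))² + (-4.4−(-1.6))² = 1 + 7.84 = 8.84
26.21 > 8.84, so P4 is closer.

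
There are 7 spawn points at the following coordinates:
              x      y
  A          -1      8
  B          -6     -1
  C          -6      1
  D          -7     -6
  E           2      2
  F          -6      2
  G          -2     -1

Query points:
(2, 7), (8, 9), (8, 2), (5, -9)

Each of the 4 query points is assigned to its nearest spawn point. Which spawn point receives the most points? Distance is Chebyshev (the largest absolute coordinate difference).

E

(2, 7) — d to each: A:3, B:8, C:8, D:13, E:5, F:8, G:8 → nearest is A
(8, 9) — d to each: A:9, B:14, C:14, D:15, E:7, F:14, G:10 → nearest is E
(8, 2) — d to each: A:9, B:14, C:14, D:15, E:6, F:14, G:10 → nearest is E
(5, -9) — d to each: A:17, B:11, C:11, D:12, E:11, F:11, G:8 → nearest is G
Tally — A:1, E:2, G:1. E captures the most (2).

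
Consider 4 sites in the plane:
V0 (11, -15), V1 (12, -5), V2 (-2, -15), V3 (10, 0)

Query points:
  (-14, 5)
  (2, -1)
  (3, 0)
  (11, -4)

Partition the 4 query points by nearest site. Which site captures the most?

V3

(-14, 5) — d² to each: V0:1025, V1:776, V2:544, V3:601 → nearest is V2
(2, -1) — d² to each: V0:277, V1:116, V2:212, V3:65 → nearest is V3
(3, 0) — d² to each: V0:289, V1:106, V2:250, V3:49 → nearest is V3
(11, -4) — d² to each: V0:121, V1:2, V2:290, V3:17 → nearest is V1
Tally — V1:1, V2:1, V3:2. V3 captures the most (2).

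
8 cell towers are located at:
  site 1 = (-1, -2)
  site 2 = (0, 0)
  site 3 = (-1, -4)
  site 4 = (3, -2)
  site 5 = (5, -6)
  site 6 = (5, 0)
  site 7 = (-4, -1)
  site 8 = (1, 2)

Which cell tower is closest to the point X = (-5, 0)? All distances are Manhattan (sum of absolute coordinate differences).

d(X, site 1) = 4 + 2 = 6
d(X, site 2) = 5 + 0 = 5
d(X, site 3) = 4 + 4 = 8
d(X, site 4) = 8 + 2 = 10
d(X, site 5) = 10 + 6 = 16
d(X, site 6) = 10 + 0 = 10
d(X, site 7) = 1 + 1 = 2
d(X, site 8) = 6 + 2 = 8
The smallest is to site 7, so X lies in the Voronoi region of site 7.

site 7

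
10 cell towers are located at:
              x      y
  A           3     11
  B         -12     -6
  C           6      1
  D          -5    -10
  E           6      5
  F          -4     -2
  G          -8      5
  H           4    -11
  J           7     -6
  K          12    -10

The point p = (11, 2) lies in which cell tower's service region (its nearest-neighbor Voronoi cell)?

Compare squared distances (the ordering matches that of the actual distances):
|pA|² = 64 + 81 = 145
|pB|² = 529 + 64 = 593
|pC|² = 25 + 1 = 26
|pD|² = 256 + 144 = 400
|pE|² = 25 + 9 = 34
|pF|² = 225 + 16 = 241
|pG|² = 361 + 9 = 370
|pH|² = 49 + 169 = 218
|pJ|² = 16 + 64 = 80
|pK|² = 1 + 144 = 145
The smallest is to C, so p lies in the Voronoi region of C.

C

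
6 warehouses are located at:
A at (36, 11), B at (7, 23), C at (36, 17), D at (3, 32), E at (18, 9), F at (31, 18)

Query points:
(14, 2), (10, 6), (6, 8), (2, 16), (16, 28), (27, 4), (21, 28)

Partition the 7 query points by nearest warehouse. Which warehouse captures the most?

(14, 2) — d² to each: A:565, B:490, C:709, D:1021, E:65, F:545 → nearest is E
(10, 6) — d² to each: A:701, B:298, C:797, D:725, E:73, F:585 → nearest is E
(6, 8) — d² to each: A:909, B:226, C:981, D:585, E:145, F:725 → nearest is E
(2, 16) — d² to each: A:1181, B:74, C:1157, D:257, E:305, F:845 → nearest is B
(16, 28) — d² to each: A:689, B:106, C:521, D:185, E:365, F:325 → nearest is B
(27, 4) — d² to each: A:130, B:761, C:250, D:1360, E:106, F:212 → nearest is E
(21, 28) — d² to each: A:514, B:221, C:346, D:340, E:370, F:200 → nearest is F
Tally — B:2, E:4, F:1. E captures the most (4).

E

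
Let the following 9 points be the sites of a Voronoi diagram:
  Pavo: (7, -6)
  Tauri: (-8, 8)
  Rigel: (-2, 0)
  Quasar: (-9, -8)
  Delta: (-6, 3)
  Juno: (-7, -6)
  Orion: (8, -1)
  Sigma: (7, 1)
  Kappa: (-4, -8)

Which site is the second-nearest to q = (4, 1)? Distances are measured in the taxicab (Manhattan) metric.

d(q, Pavo) = |4−7| + |1−(-6)| = 3 + 7 = 10
d(q, Tauri) = |4−(-8)| + |1−8| = 12 + 7 = 19
d(q, Rigel) = |4−(-2)| + |1−0| = 6 + 1 = 7
d(q, Quasar) = |4−(-9)| + |1−(-8)| = 13 + 9 = 22
d(q, Delta) = |4−(-6)| + |1−3| = 10 + 2 = 12
d(q, Juno) = |4−(-7)| + |1−(-6)| = 11 + 7 = 18
d(q, Orion) = |4−8| + |1−(-1)| = 4 + 2 = 6
d(q, Sigma) = |4−7| + |1−1| = 3 + 0 = 3
d(q, Kappa) = |4−(-4)| + |1−(-8)| = 8 + 9 = 17
Sorted ascending: Sigma, Orion, Rigel, … — the second-nearest is Orion.

Orion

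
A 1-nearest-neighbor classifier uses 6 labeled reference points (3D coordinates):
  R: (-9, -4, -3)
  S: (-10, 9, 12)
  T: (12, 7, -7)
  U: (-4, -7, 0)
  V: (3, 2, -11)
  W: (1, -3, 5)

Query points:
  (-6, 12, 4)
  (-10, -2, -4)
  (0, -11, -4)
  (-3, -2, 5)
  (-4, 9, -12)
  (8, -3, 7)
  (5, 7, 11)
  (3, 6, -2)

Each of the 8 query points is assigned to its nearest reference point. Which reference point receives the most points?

(-6, 12, 4) — d² to each: R:314, S:89, T:470, U:381, V:406, W:275 → nearest is S
(-10, -2, -4) — d² to each: R:6, S:377, T:574, U:77, V:234, W:203 → nearest is R
(0, -11, -4) — d² to each: R:131, S:756, T:477, U:48, V:227, W:146 → nearest is U
(-3, -2, 5) — d² to each: R:104, S:219, T:450, U:51, V:308, W:17 → nearest is W
(-4, 9, -12) — d² to each: R:275, S:612, T:285, U:400, V:99, W:458 → nearest is V
(8, -3, 7) — d² to each: R:390, S:493, T:312, U:209, V:374, W:53 → nearest is W
(5, 7, 11) — d² to each: R:513, S:230, T:373, U:398, V:513, W:152 → nearest is W
(3, 6, -2) — d² to each: R:245, S:374, T:107, U:222, V:97, W:134 → nearest is V
Tally — R:1, S:1, U:1, V:2, W:3. W captures the most (3).

W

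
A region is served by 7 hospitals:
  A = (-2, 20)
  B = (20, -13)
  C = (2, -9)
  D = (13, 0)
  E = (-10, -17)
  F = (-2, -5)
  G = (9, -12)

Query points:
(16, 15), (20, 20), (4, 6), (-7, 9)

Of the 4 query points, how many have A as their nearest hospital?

1

(16, 15) — d² to each: A:349, B:800, C:772, D:234, E:1700, F:724, G:778 → nearest is D
(20, 20) — d² to each: A:484, B:1089, C:1165, D:449, E:2269, F:1109, G:1145 → nearest is D
(4, 6) — d² to each: A:232, B:617, C:229, D:117, E:725, F:157, G:349 → nearest is D
(-7, 9) — d² to each: A:146, B:1213, C:405, D:481, E:685, F:221, G:697 → nearest is A
1 of the 4 points has A as nearest.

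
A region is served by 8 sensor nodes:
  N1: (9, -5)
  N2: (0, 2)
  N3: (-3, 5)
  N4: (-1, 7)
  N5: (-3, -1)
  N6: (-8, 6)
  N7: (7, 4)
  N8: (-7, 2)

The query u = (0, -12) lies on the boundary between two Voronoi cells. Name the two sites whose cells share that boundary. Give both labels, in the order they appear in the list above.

Squared distances from u to each site:
|uN1|² = 81 + 49 = 130
|uN2|² = 0 + 196 = 196
|uN3|² = 9 + 289 = 298
|uN4|² = 1 + 361 = 362
|uN5|² = 9 + 121 = 130
|uN6|² = 64 + 324 = 388
|uN7|² = 49 + 256 = 305
|uN8|² = 49 + 196 = 245
u is equidistant from N1 and N5 (both at squared distance 130), and every other site is strictly farther — so u lies on the N1–N5 Voronoi edge.

N1 and N5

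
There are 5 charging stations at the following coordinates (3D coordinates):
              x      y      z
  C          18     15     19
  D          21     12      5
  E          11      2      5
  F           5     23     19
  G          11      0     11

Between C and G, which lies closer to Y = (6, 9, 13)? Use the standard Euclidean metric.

G

Compare squared distances:
|YC|² = (6−18)² + (9−15)² + (13−19)² = 144 + 36 + 36 = 216
|YG|² = (6−11)² + (9−0)² + (13−11)² = 25 + 81 + 4 = 110
216 > 110, so G is closer.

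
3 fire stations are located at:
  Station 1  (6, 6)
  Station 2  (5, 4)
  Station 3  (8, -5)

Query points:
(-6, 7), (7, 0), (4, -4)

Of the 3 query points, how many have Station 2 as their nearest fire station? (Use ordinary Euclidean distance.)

(-6, 7) — d² to each: Station 1:145, Station 2:130, Station 3:340 → nearest is Station 2
(7, 0) — d² to each: Station 1:37, Station 2:20, Station 3:26 → nearest is Station 2
(4, -4) — d² to each: Station 1:104, Station 2:65, Station 3:17 → nearest is Station 3
2 of the 3 points have Station 2 as nearest.

2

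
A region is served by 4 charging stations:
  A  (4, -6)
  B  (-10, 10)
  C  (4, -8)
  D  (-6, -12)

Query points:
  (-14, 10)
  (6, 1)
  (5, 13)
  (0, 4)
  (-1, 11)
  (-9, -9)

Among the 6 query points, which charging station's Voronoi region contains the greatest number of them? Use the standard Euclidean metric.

B

(-14, 10) — d² to each: A:580, B:16, C:648, D:548 → nearest is B
(6, 1) — d² to each: A:53, B:337, C:85, D:313 → nearest is A
(5, 13) — d² to each: A:362, B:234, C:442, D:746 → nearest is B
(0, 4) — d² to each: A:116, B:136, C:160, D:292 → nearest is A
(-1, 11) — d² to each: A:314, B:82, C:386, D:554 → nearest is B
(-9, -9) — d² to each: A:178, B:362, C:170, D:18 → nearest is D
Tally — A:2, B:3, D:1. B captures the most (3).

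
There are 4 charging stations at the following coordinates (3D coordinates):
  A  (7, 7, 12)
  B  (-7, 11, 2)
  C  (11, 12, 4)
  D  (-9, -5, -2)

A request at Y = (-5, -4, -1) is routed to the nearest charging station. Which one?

D

Squared Euclidean distances:
|YA|² = 144 + 121 + 169 = 434
|YB|² = 4 + 225 + 9 = 238
|YC|² = 256 + 256 + 25 = 537
|YD|² = 16 + 1 + 1 = 18
D is nearest.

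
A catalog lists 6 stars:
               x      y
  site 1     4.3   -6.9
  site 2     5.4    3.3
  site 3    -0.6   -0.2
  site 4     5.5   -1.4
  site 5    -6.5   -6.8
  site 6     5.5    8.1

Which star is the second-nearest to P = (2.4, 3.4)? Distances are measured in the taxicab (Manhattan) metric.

site 3

d(P, site 1) = |2.4−4.3| + |3.4−(-6.9)| = 1.9 + 10.3 = 12.2
d(P, site 2) = |2.4−5.4| + |3.4−3.3| = 3 + 0.1 = 3.1
d(P, site 3) = |2.4−(-0.6)| + |3.4−(-0.2)| = 3 + 3.6 = 6.6
d(P, site 4) = |2.4−5.5| + |3.4−(-1.4)| = 3.1 + 4.8 = 7.9
d(P, site 5) = |2.4−(-6.5)| + |3.4−(-6.8)| = 8.9 + 10.2 = 19.1
d(P, site 6) = |2.4−5.5| + |3.4−8.1| = 3.1 + 4.7 = 7.8
Sorted ascending: site 2, site 3, site 6, … — the second-nearest is site 3.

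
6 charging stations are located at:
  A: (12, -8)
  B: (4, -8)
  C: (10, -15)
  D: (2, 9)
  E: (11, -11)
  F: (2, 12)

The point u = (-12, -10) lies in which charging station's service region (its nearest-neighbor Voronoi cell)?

B

Squared Euclidean distances:
|uA|² = (-12−12)² + (-10−(-8))² = 576 + 4 = 580
|uB|² = (-12−4)² + (-10−(-8))² = 256 + 4 = 260
|uC|² = (-12−10)² + (-10−(-15))² = 484 + 25 = 509
|uD|² = (-12−2)² + (-10−9)² = 196 + 361 = 557
|uE|² = (-12−11)² + (-10−(-11))² = 529 + 1 = 530
|uF|² = (-12−2)² + (-10−12)² = 196 + 484 = 680
The smallest is to B, so u lies in the Voronoi region of B.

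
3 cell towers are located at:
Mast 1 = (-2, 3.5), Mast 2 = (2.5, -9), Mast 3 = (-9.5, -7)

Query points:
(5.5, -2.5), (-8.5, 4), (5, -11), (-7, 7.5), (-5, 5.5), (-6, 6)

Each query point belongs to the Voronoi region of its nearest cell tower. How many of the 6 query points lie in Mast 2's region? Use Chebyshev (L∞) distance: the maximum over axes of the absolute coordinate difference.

(5.5, -2.5) — d to each: Mast 1:7.5, Mast 2:6.5, Mast 3:15 → nearest is Mast 2
(-8.5, 4) — d to each: Mast 1:6.5, Mast 2:13, Mast 3:11 → nearest is Mast 1
(5, -11) — d to each: Mast 1:14.5, Mast 2:2.5, Mast 3:14.5 → nearest is Mast 2
(-7, 7.5) — d to each: Mast 1:5, Mast 2:16.5, Mast 3:14.5 → nearest is Mast 1
(-5, 5.5) — d to each: Mast 1:3, Mast 2:14.5, Mast 3:12.5 → nearest is Mast 1
(-6, 6) — d to each: Mast 1:4, Mast 2:15, Mast 3:13 → nearest is Mast 1
2 of the 6 points have Mast 2 as nearest.

2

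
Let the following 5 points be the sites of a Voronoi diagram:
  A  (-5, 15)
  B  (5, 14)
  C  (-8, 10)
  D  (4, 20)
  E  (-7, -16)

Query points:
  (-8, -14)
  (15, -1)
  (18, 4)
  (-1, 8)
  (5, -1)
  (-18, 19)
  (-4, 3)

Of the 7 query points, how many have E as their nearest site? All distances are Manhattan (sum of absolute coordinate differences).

1

(-8, -14) — d to each: A:32, B:41, C:24, D:46, E:3 → nearest is E
(15, -1) — d to each: A:36, B:25, C:34, D:32, E:37 → nearest is B
(18, 4) — d to each: A:34, B:23, C:32, D:30, E:45 → nearest is B
(-1, 8) — d to each: A:11, B:12, C:9, D:17, E:30 → nearest is C
(5, -1) — d to each: A:26, B:15, C:24, D:22, E:27 → nearest is B
(-18, 19) — d to each: A:17, B:28, C:19, D:23, E:46 → nearest is A
(-4, 3) — d to each: A:13, B:20, C:11, D:25, E:22 → nearest is C
1 of the 7 points has E as nearest.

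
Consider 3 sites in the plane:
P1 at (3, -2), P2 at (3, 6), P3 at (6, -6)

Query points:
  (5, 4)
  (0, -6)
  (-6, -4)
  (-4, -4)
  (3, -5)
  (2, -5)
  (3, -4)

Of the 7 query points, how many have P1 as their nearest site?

6

(5, 4) — d² to each: P1:40, P2:8, P3:101 → nearest is P2
(0, -6) — d² to each: P1:25, P2:153, P3:36 → nearest is P1
(-6, -4) — d² to each: P1:85, P2:181, P3:148 → nearest is P1
(-4, -4) — d² to each: P1:53, P2:149, P3:104 → nearest is P1
(3, -5) — d² to each: P1:9, P2:121, P3:10 → nearest is P1
(2, -5) — d² to each: P1:10, P2:122, P3:17 → nearest is P1
(3, -4) — d² to each: P1:4, P2:100, P3:13 → nearest is P1
6 of the 7 points have P1 as nearest.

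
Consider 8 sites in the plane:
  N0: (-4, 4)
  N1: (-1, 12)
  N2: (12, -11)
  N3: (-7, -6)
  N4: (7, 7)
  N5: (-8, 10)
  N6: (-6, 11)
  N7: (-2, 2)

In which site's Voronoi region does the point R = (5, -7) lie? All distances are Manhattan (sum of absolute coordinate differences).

d(R,N0) = 9 + 11 = 20
d(R,N1) = 6 + 19 = 25
d(R,N2) = 7 + 4 = 11
d(R,N3) = 12 + 1 = 13
d(R,N4) = 2 + 14 = 16
d(R,N5) = 13 + 17 = 30
d(R,N6) = 11 + 18 = 29
d(R,N7) = 7 + 9 = 16
The smallest is to N2, so R lies in the Voronoi region of N2.

N2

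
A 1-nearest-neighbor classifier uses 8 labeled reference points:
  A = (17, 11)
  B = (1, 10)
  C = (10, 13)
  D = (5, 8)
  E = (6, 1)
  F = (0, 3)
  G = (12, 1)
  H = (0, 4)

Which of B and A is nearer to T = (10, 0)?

A

Compare squared distances:
|TB|² = (10−1)² + (0−10)² = 81 + 100 = 181
|TA|² = (10−17)² + (0−11)² = 49 + 121 = 170
181 > 170, so A is closer.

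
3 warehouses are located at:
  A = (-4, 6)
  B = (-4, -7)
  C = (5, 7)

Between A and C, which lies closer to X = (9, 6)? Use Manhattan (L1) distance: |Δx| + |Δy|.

C

d(X,A) = |9−(-4)| + |6−6| = 13 + 0 = 13
d(X,C) = |9−5| + |6−7| = 4 + 1 = 5
13 > 5, so C is closer.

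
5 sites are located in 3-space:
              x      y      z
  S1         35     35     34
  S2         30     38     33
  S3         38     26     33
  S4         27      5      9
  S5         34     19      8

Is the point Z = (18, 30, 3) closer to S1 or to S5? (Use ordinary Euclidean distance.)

S5

Compare squared distances:
|ZS1|² = (18−35)² + (30−35)² + (3−34)² = 289 + 25 + 961 = 1275
|ZS5|² = (18−34)² + (30−19)² + (3−8)² = 256 + 121 + 25 = 402
1275 > 402, so S5 is closer.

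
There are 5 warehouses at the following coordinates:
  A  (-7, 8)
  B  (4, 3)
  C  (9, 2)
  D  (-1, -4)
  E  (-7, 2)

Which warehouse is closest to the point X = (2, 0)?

B

Since √ is increasing, it suffices to compare squared distances:
|XA|² = (2−(-7))² + (0−8)² = 81 + 64 = 145
|XB|² = (2−4)² + (0−3)² = 4 + 9 = 13
|XC|² = (2−9)² + (0−2)² = 49 + 4 = 53
|XD|² = (2−(-1))² + (0−(-4))² = 9 + 16 = 25
|XE|² = (2−(-7))² + (0−2)² = 81 + 4 = 85
Minimum is at B.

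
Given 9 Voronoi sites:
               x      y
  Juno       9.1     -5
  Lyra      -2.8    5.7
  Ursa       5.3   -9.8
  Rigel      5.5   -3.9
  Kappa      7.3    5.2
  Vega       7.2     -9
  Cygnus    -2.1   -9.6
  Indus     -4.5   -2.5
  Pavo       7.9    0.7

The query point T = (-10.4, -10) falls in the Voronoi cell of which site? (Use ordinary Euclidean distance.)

Cygnus

Squared Euclidean distances:
d²(T, Juno) = 380.25 + 25 = 405.25
d²(T, Lyra) = 57.76 + 246.49 = 304.25
d²(T, Ursa) = 246.49 + 0.04 = 246.53
d²(T, Rigel) = 252.81 + 37.21 = 290.02
d²(T, Kappa) = 313.29 + 231.04 = 544.33
d²(T, Vega) = 309.76 + 1 = 310.76
d²(T, Cygnus) = 68.89 + 0.16 = 69.05
d²(T, Indus) = 34.81 + 56.25 = 91.06
d²(T, Pavo) = 334.89 + 114.49 = 449.38
Minimum is at Cygnus.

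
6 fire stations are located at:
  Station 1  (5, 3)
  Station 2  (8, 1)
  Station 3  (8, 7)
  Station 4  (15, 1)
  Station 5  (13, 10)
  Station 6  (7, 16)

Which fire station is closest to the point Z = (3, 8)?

Squared Euclidean distances:
d²(Z, Station 1) = (3−5)² + (8−3)² = 4 + 25 = 29
d²(Z, Station 2) = (3−8)² + (8−1)² = 25 + 49 = 74
d²(Z, Station 3) = (3−8)² + (8−7)² = 25 + 1 = 26
d²(Z, Station 4) = (3−15)² + (8−1)² = 144 + 49 = 193
d²(Z, Station 5) = (3−13)² + (8−10)² = 100 + 4 = 104
d²(Z, Station 6) = (3−7)² + (8−16)² = 16 + 64 = 80
Minimum is at Station 3.

Station 3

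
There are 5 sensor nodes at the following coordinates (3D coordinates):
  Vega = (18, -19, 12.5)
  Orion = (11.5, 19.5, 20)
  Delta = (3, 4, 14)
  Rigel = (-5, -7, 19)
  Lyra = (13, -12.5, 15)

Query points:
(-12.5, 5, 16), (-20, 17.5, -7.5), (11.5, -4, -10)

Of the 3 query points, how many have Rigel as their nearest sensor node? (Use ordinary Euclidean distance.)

1

(-12.5, 5, 16) — d² to each: Vega:1518.5, Orion:802.25, Delta:245.25, Rigel:209.25, Lyra:957.5 → nearest is Rigel
(-20, 17.5, -7.5) — d² to each: Vega:3176.25, Orion:1752.5, Delta:1173.5, Rigel:1527.5, Lyra:2495.25 → nearest is Delta
(11.5, -4, -10) — d² to each: Vega:773.5, Orion:1452.25, Delta:712.25, Rigel:1122.25, Lyra:699.5 → nearest is Lyra
1 of the 3 points has Rigel as nearest.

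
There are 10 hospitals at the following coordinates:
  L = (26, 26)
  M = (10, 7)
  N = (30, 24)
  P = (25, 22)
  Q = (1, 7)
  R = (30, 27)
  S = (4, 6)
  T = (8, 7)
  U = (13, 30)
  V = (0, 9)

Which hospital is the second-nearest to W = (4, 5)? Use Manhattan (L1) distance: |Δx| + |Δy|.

d(W,L) = |4−26| + |5−26| = 22 + 21 = 43
d(W,M) = |4−10| + |5−7| = 6 + 2 = 8
d(W,N) = |4−30| + |5−24| = 26 + 19 = 45
d(W,P) = |4−25| + |5−22| = 21 + 17 = 38
d(W,Q) = |4−1| + |5−7| = 3 + 2 = 5
d(W,R) = |4−30| + |5−27| = 26 + 22 = 48
d(W,S) = |4−4| + |5−6| = 0 + 1 = 1
d(W,T) = |4−8| + |5−7| = 4 + 2 = 6
d(W,U) = |4−13| + |5−30| = 9 + 25 = 34
d(W,V) = |4−0| + |5−9| = 4 + 4 = 8
Sorted ascending: S, Q, T, … — the second-nearest is Q.

Q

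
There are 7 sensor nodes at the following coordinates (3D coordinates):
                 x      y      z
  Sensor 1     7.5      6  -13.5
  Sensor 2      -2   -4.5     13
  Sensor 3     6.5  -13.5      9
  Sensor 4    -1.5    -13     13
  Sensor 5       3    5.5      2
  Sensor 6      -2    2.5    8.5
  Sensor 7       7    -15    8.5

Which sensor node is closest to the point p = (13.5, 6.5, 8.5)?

Sensor 5

Squared Euclidean distances:
d²(p, Sensor 1) = (13.5−7.5)² + (6.5−6)² + (8.5−(-13.5))² = 36 + 0.25 + 484 = 520.25
d²(p, Sensor 2) = (13.5−(-2))² + (6.5−(-4.5))² + (8.5−13)² = 240.25 + 121 + 20.25 = 381.5
d²(p, Sensor 3) = (13.5−6.5)² + (6.5−(-13.5))² + (8.5−9)² = 49 + 400 + 0.25 = 449.25
d²(p, Sensor 4) = (13.5−(-1.5))² + (6.5−(-13))² + (8.5−13)² = 225 + 380.25 + 20.25 = 625.5
d²(p, Sensor 5) = (13.5−3)² + (6.5−5.5)² + (8.5−2)² = 110.25 + 1 + 42.25 = 153.5
d²(p, Sensor 6) = (13.5−(-2))² + (6.5−2.5)² + (8.5−8.5)² = 240.25 + 16 + 0 = 256.25
d²(p, Sensor 7) = (13.5−7)² + (6.5−(-15))² + (8.5−8.5)² = 42.25 + 462.25 + 0 = 504.5
The smallest is to Sensor 5, so p lies in the Voronoi region of Sensor 5.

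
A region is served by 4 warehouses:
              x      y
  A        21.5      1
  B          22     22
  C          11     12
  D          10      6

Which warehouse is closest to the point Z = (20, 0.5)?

A

Compare squared distances (the ordering matches that of the actual distances):
|ZA|² = 2.25 + 0.25 = 2.5
|ZB|² = 4 + 462.25 = 466.25
|ZC|² = 81 + 132.25 = 213.25
|ZD|² = 100 + 30.25 = 130.25
Minimum is at A.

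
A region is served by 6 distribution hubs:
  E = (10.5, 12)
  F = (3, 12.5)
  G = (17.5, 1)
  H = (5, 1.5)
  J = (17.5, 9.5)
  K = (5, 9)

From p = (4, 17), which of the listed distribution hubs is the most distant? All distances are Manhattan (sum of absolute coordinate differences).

G

d(p,E) = |4−10.5| + |17−12| = 6.5 + 5 = 11.5
d(p,F) = |4−3| + |17−12.5| = 1 + 4.5 = 5.5
d(p,G) = |4−17.5| + |17−1| = 13.5 + 16 = 29.5
d(p,H) = |4−5| + |17−1.5| = 1 + 15.5 = 16.5
d(p,J) = |4−17.5| + |17−9.5| = 13.5 + 7.5 = 21
d(p,K) = |4−5| + |17−9| = 1 + 8 = 9
The largest is to G.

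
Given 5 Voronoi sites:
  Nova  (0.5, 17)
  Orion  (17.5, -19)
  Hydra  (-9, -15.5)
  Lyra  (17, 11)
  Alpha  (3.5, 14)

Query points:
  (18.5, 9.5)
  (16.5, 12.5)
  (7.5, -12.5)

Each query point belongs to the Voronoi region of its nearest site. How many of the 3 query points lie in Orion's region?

(18.5, 9.5) — d² to each: Nova:380.25, Orion:813.25, Hydra:1381.25, Lyra:4.5, Alpha:245.25 → nearest is Lyra
(16.5, 12.5) — d² to each: Nova:276.25, Orion:993.25, Hydra:1434.25, Lyra:2.5, Alpha:171.25 → nearest is Lyra
(7.5, -12.5) — d² to each: Nova:919.25, Orion:142.25, Hydra:281.25, Lyra:642.5, Alpha:718.25 → nearest is Orion
1 of the 3 points has Orion as nearest.

1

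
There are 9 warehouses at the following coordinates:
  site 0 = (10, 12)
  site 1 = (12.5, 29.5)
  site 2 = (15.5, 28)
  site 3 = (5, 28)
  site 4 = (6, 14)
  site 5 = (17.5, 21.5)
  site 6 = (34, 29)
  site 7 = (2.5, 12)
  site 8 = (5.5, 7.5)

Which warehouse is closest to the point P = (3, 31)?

Since √ is increasing, it suffices to compare squared distances:
d²(P, site 0) = (3−10)² + (31−12)² = 49 + 361 = 410
d²(P, site 1) = (3−12.5)² + (31−29.5)² = 90.25 + 2.25 = 92.5
d²(P, site 2) = (3−15.5)² + (31−28)² = 156.25 + 9 = 165.25
d²(P, site 3) = (3−5)² + (31−28)² = 4 + 9 = 13
d²(P, site 4) = (3−6)² + (31−14)² = 9 + 289 = 298
d²(P, site 5) = (3−17.5)² + (31−21.5)² = 210.25 + 90.25 = 300.5
d²(P, site 6) = (3−34)² + (31−29)² = 961 + 4 = 965
d²(P, site 7) = (3−2.5)² + (31−12)² = 0.25 + 361 = 361.25
d²(P, site 8) = (3−5.5)² + (31−7.5)² = 6.25 + 552.25 = 558.5
Minimum is at site 3.

site 3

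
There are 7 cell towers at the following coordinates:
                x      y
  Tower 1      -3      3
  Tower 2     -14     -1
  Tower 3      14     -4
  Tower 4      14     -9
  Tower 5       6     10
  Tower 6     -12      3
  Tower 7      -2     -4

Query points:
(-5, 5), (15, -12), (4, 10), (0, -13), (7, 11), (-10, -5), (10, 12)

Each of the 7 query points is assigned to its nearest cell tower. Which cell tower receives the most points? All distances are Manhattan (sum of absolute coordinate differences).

Tower 5

(-5, 5) — d to each: Tower 1:4, Tower 2:15, Tower 3:28, Tower 4:33, Tower 5:16, Tower 6:9, Tower 7:12 → nearest is Tower 1
(15, -12) — d to each: Tower 1:33, Tower 2:40, Tower 3:9, Tower 4:4, Tower 5:31, Tower 6:42, Tower 7:25 → nearest is Tower 4
(4, 10) — d to each: Tower 1:14, Tower 2:29, Tower 3:24, Tower 4:29, Tower 5:2, Tower 6:23, Tower 7:20 → nearest is Tower 5
(0, -13) — d to each: Tower 1:19, Tower 2:26, Tower 3:23, Tower 4:18, Tower 5:29, Tower 6:28, Tower 7:11 → nearest is Tower 7
(7, 11) — d to each: Tower 1:18, Tower 2:33, Tower 3:22, Tower 4:27, Tower 5:2, Tower 6:27, Tower 7:24 → nearest is Tower 5
(-10, -5) — d to each: Tower 1:15, Tower 2:8, Tower 3:25, Tower 4:28, Tower 5:31, Tower 6:10, Tower 7:9 → nearest is Tower 2
(10, 12) — d to each: Tower 1:22, Tower 2:37, Tower 3:20, Tower 4:25, Tower 5:6, Tower 6:31, Tower 7:28 → nearest is Tower 5
Tally — Tower 1:1, Tower 2:1, Tower 4:1, Tower 5:3, Tower 7:1. Tower 5 captures the most (3).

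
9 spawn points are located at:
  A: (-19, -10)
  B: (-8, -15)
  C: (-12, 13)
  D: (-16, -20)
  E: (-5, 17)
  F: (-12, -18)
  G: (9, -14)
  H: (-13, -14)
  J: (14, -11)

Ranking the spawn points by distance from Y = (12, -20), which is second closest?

Squared Euclidean distances:
|YA|² = (12−(-19))² + (-20−(-10))² = 961 + 100 = 1061
|YB|² = (12−(-8))² + (-20−(-15))² = 400 + 25 = 425
|YC|² = (12−(-12))² + (-20−13)² = 576 + 1089 = 1665
|YD|² = (12−(-16))² + (-20−(-20))² = 784 + 0 = 784
|YE|² = (12−(-5))² + (-20−17)² = 289 + 1369 = 1658
|YF|² = (12−(-12))² + (-20−(-18))² = 576 + 4 = 580
|YG|² = (12−9)² + (-20−(-14))² = 9 + 36 = 45
|YH|² = (12−(-13))² + (-20−(-14))² = 625 + 36 = 661
|YJ|² = (12−14)² + (-20−(-11))² = 4 + 81 = 85
Sorted ascending: G, J, B, … — the second-nearest is J.

J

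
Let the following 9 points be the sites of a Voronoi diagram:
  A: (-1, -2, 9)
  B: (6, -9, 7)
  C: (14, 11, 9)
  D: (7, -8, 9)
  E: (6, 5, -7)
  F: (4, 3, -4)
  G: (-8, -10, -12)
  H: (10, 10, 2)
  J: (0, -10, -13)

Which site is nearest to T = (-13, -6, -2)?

G

Compare squared distances (the ordering matches that of the actual distances):
|TA|² = 144 + 16 + 121 = 281
|TB|² = 361 + 9 + 81 = 451
|TC|² = 729 + 289 + 121 = 1139
|TD|² = 400 + 4 + 121 = 525
|TE|² = 361 + 121 + 25 = 507
|TF|² = 289 + 81 + 4 = 374
|TG|² = 25 + 16 + 100 = 141
|TH|² = 529 + 256 + 16 = 801
|TJ|² = 169 + 16 + 121 = 306
G is nearest.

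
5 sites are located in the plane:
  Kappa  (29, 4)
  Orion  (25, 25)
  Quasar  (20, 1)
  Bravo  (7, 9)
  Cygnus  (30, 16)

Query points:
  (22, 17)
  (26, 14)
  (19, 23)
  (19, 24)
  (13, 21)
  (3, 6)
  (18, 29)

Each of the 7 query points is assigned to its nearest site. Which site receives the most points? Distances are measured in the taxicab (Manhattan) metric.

Orion

(22, 17) — d to each: Kappa:20, Orion:11, Quasar:18, Bravo:23, Cygnus:9 → nearest is Cygnus
(26, 14) — d to each: Kappa:13, Orion:12, Quasar:19, Bravo:24, Cygnus:6 → nearest is Cygnus
(19, 23) — d to each: Kappa:29, Orion:8, Quasar:23, Bravo:26, Cygnus:18 → nearest is Orion
(19, 24) — d to each: Kappa:30, Orion:7, Quasar:24, Bravo:27, Cygnus:19 → nearest is Orion
(13, 21) — d to each: Kappa:33, Orion:16, Quasar:27, Bravo:18, Cygnus:22 → nearest is Orion
(3, 6) — d to each: Kappa:28, Orion:41, Quasar:22, Bravo:7, Cygnus:37 → nearest is Bravo
(18, 29) — d to each: Kappa:36, Orion:11, Quasar:30, Bravo:31, Cygnus:25 → nearest is Orion
Tally — Orion:4, Bravo:1, Cygnus:2. Orion captures the most (4).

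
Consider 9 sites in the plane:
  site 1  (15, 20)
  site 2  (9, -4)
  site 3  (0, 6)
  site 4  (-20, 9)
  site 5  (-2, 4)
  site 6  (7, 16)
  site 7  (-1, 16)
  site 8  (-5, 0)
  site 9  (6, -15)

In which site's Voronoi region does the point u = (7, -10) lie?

Since √ is increasing, it suffices to compare squared distances:
d²(u, site 1) = (7−15)² + (-10−20)² = 64 + 900 = 964
d²(u, site 2) = (7−9)² + (-10−(-4))² = 4 + 36 = 40
d²(u, site 3) = (7−0)² + (-10−6)² = 49 + 256 = 305
d²(u, site 4) = (7−(-20))² + (-10−9)² = 729 + 361 = 1090
d²(u, site 5) = (7−(-2))² + (-10−4)² = 81 + 196 = 277
d²(u, site 6) = (7−7)² + (-10−16)² = 0 + 676 = 676
d²(u, site 7) = (7−(-1))² + (-10−16)² = 64 + 676 = 740
d²(u, site 8) = (7−(-5))² + (-10−0)² = 144 + 100 = 244
d²(u, site 9) = (7−6)² + (-10−(-15))² = 1 + 25 = 26
Minimum is at site 9.

site 9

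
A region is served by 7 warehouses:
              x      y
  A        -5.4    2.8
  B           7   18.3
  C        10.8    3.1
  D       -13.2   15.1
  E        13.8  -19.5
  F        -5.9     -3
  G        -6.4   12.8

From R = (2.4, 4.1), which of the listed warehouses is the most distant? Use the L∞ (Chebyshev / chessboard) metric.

d(R,A) = max(7.8, 1.3) = 7.8
d(R,B) = max(4.6, 14.2) = 14.2
d(R,C) = max(8.4, 1) = 8.4
d(R,D) = max(15.6, 11) = 15.6
d(R,E) = max(11.4, 23.6) = 23.6
d(R,F) = max(8.3, 7.1) = 8.3
d(R,G) = max(8.8, 8.7) = 8.8
The largest is to E.

E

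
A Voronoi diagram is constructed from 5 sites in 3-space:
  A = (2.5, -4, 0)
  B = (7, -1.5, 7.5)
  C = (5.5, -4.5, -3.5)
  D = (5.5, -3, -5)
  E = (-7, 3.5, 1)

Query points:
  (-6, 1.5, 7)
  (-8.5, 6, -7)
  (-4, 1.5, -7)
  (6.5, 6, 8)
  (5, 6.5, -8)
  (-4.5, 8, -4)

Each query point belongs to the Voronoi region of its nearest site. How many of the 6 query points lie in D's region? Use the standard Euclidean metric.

1

(-6, 1.5, 7) — d² to each: A:151.5, B:178.25, C:278.5, D:296.5, E:41 → nearest is E
(-8.5, 6, -7) — d² to each: A:270, B:506.75, C:318.5, D:281, E:72.5 → nearest is E
(-4, 1.5, -7) — d² to each: A:121.5, B:340.25, C:138.5, D:114.5, E:77 → nearest is E
(6.5, 6, 8) — d² to each: A:180, B:56.75, C:243.5, D:251, E:237.5 → nearest is B
(5, 6.5, -8) — d² to each: A:180.5, B:308.25, C:141.5, D:99.5, E:234 → nearest is D
(-4.5, 8, -4) — d² to each: A:209, B:354.75, C:256.5, D:222, E:51.5 → nearest is E
1 of the 6 points has D as nearest.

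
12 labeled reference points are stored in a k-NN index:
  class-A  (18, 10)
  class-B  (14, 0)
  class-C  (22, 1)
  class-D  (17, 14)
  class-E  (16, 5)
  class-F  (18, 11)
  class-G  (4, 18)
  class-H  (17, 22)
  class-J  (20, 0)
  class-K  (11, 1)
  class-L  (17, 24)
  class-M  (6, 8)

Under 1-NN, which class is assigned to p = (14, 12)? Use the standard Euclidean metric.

class-D

Since √ is increasing, it suffices to compare squared distances:
d²(p, class-A) = 16 + 4 = 20
d²(p, class-B) = 0 + 144 = 144
d²(p, class-C) = 64 + 121 = 185
d²(p, class-D) = 9 + 4 = 13
d²(p, class-E) = 4 + 49 = 53
d²(p, class-F) = 16 + 1 = 17
d²(p, class-G) = 100 + 36 = 136
d²(p, class-H) = 9 + 100 = 109
d²(p, class-J) = 36 + 144 = 180
d²(p, class-K) = 9 + 121 = 130
d²(p, class-L) = 9 + 144 = 153
d²(p, class-M) = 64 + 16 = 80
class-D is nearest.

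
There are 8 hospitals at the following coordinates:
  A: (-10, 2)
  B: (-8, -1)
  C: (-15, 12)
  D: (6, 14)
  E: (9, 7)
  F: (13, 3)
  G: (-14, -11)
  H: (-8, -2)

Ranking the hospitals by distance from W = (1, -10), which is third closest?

G

Since √ is increasing, it suffices to compare squared distances:
|WA|² = (1−(-10))² + (-10−2)² = 121 + 144 = 265
|WB|² = (1−(-8))² + (-10−(-1))² = 81 + 81 = 162
|WC|² = (1−(-15))² + (-10−12)² = 256 + 484 = 740
|WD|² = (1−6)² + (-10−14)² = 25 + 576 = 601
|WE|² = (1−9)² + (-10−7)² = 64 + 289 = 353
|WF|² = (1−13)² + (-10−3)² = 144 + 169 = 313
|WG|² = (1−(-14))² + (-10−(-11))² = 225 + 1 = 226
|WH|² = (1−(-8))² + (-10−(-2))² = 81 + 64 = 145
Sorted ascending: H, B, G, A, … — the third-nearest is G.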